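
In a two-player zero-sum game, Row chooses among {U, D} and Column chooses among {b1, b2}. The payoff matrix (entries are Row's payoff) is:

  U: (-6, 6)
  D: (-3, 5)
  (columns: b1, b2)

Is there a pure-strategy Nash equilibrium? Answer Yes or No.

Row minima: U → -6, D → -3; maximin = -3.
Column maxima: b1 → -3, b2 → 6; minimax = -3.
maximin = minimax = -3, so a saddle point exists.

Yes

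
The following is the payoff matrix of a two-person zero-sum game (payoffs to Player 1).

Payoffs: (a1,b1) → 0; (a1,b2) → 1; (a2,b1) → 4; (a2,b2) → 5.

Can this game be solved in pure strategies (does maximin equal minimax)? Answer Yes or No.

Yes

Row minima: a1 → 0, a2 → 4; maximin = 4.
Column maxima: b1 → 4, b2 → 5; minimax = 4.
maximin = minimax = 4, so a saddle point exists.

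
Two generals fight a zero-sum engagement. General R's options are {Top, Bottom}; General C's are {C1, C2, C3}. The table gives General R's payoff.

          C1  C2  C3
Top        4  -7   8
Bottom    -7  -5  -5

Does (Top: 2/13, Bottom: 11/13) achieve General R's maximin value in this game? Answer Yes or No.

Against C1 this mix gives (2/13)·4 + (11/13)·(-7) = -69/13.
Against C2 this mix gives (2/13)·(-7) + (11/13)·(-5) = -69/13.
Against C3 this mix gives (2/13)·8 + (11/13)·(-5) = -3.
All of General C's active replies (C1, C2) yield -69/13, and no column does worse for General R. The mix makes General C indifferent and guarantees -69/13, so it is optimal.

Yes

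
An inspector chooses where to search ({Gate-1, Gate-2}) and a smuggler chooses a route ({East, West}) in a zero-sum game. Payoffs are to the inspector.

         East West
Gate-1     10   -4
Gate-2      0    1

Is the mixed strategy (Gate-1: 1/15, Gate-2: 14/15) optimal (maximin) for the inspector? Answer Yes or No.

Yes

Against East this mix gives (1/15)·10 + (14/15)·0 = 2/3.
Against West this mix gives (1/15)·(-4) + (14/15)·1 = 2/3.
All of the smuggler's active replies (East, West) yield 2/3, and no column does worse for the inspector. The mix makes the smuggler indifferent and guarantees 2/3, so it is optimal.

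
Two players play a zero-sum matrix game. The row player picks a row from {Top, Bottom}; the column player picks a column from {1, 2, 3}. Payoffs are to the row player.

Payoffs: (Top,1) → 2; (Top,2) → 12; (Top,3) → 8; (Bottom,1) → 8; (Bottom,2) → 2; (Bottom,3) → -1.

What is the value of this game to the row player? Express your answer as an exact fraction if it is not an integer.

Row minima: Top → 2, Bottom → -1; maximin = 2.
Column maxima: 1 → 8, 2 → 12, 3 → 8; minimax = 8.
2 ≠ 8, so there is no saddle point; optimal play is mixed.
2 is strictly dominated by 3 (it gives the row player strictly more in every row), so the column player never plays it.
On the remaining 2×2 (Top, Bottom vs 1, 3):
Let the row player play Top with probability p. Expected payoff against 1: 2p + 8(1−p) = −6p + 8; against 3: 8p + (-1)(1−p) = 9p − 1.
Setting these equal: −6p + 8 = 9p − 1 ⇒ −15p = -9 ⇒ p = 3/5, and the value is (-6)·(3/5) + 8 = 22/5.
For the column player: with q = P(1), equating Top's and Bottom's payoffs gives −6q + 8 = 9q − 1 ⇒ q = 3/5.

22/5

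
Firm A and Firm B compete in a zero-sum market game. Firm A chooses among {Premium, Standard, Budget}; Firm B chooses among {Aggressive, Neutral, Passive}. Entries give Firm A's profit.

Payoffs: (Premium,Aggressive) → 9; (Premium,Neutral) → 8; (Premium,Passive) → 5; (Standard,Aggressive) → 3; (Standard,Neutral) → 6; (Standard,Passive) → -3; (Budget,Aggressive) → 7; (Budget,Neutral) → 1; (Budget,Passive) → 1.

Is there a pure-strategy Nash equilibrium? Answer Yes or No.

Yes

Row minima: Premium → 5, Standard → -3, Budget → 1; maximin = 5.
Column maxima: Aggressive → 9, Neutral → 8, Passive → 5; minimax = 5.
maximin = minimax = 5, so a saddle point exists.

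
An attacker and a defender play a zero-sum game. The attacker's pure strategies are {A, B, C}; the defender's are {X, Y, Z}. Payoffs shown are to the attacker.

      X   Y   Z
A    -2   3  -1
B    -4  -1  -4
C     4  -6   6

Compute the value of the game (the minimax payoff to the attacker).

0

Row minima: A → -2, B → -4, C → -6; maximin = -2.
Column maxima: X → 4, Y → 3, Z → 6; minimax = 3.
-2 ≠ 3, so there is no saddle point; optimal play is mixed.
B is strictly dominated by A, so the attacker never plays it.
With B eliminated, Z is strictly dominated by X (it gives the attacker strictly more in every remaining row), so the defender never plays it.
On the remaining 2×2 (A, C vs X, Y):
Let the attacker play A with probability p. Expected payoff against X: (-2)p + 4(1−p) = −6p + 4; against Y: 3p + (-6)(1−p) = 9p − 6.
Setting these equal: −6p + 4 = 9p − 6 ⇒ −15p = -10 ⇒ p = 2/3, and the value is (-6)·(2/3) + 4 = 0.
For the defender: with q = P(X), equating A's and C's payoffs gives −5q + 3 = 10q − 6 ⇒ q = 3/5.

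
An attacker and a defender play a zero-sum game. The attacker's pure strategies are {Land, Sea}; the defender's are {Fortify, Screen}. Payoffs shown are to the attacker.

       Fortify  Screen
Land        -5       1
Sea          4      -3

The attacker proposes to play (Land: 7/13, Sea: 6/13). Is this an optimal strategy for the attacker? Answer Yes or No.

Yes

Against Fortify this mix gives (7/13)·(-5) + (6/13)·4 = -11/13.
Against Screen this mix gives (7/13)·1 + (6/13)·(-3) = -11/13.
All of the defender's active replies (Fortify, Screen) yield -11/13, and no column does worse for the attacker. The mix makes the defender indifferent and guarantees -11/13, so it is optimal.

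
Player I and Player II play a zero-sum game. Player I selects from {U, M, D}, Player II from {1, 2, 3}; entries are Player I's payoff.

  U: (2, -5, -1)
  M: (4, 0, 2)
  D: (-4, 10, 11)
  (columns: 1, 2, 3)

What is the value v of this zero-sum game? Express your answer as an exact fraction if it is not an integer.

Row minima: U → -5, M → 0, D → -4; maximin = 0.
Column maxima: 1 → 4, 2 → 10, 3 → 11; minimax = 4.
0 ≠ 4, so there is no saddle point; optimal play is mixed.
U is strictly dominated by M, so Player I never plays it.
3 is strictly dominated by 2 (it gives Player I strictly more in every row), so Player II never plays it.
On the remaining 2×2 (M, D vs 1, 2):
Let Player I play M with probability p. Expected payoff against 1: 4p + (-4)(1−p) = 8p − 4; against 2: 0p + 10(1−p) = −10p + 10.
Setting these equal: 8p − 4 = −10p + 10 ⇒ 18p = 14 ⇒ p = 7/9, and the value is (8)·(7/9) − 4 = 20/9.
For Player II: with q = P(1), equating M's and D's payoffs gives 4q = −14q + 10 ⇒ q = 5/9.

20/9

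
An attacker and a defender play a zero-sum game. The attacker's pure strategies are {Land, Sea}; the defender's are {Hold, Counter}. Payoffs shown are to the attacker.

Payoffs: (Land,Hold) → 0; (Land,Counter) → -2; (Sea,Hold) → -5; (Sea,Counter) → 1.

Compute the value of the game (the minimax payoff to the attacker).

Row minima: Land → -2, Sea → -5; maximin = -2.
Column maxima: Hold → 0, Counter → 1; minimax = 0.
-2 ≠ 0, so there is no saddle point; optimal play is mixed.
Let the attacker play Land with probability p. Expected payoff against Hold: 0p + (-5)(1−p) = 5p − 5; against Counter: (-2)p + 1(1−p) = −3p + 1.
Setting these equal: 5p − 5 = −3p + 1 ⇒ 8p = 6 ⇒ p = 3/4, and the value is (5)·(3/4) − 5 = -5/4.
For the defender: with q = P(Hold), equating Land's and Sea's payoffs gives 2q − 2 = −6q + 1 ⇒ q = 3/8.

-5/4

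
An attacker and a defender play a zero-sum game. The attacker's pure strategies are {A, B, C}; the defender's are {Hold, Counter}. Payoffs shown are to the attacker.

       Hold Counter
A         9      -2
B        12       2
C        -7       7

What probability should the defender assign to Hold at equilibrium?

Row minima: A → -2, B → 2, C → -7; maximin = 2.
Column maxima: Hold → 12, Counter → 7; minimax = 7.
2 ≠ 7, so there is no saddle point; optimal play is mixed.
A is strictly dominated by B, so the attacker never plays it.
On the remaining 2×2 (B, C vs Hold, Counter):
Let the attacker play B with probability p. Expected payoff against Hold: 12p + (-7)(1−p) = 19p − 7; against Counter: 2p + 7(1−p) = −5p + 7.
Setting these equal: 19p − 7 = −5p + 7 ⇒ 24p = 14 ⇒ p = 7/12, and the value is (19)·(7/12) − 7 = 49/12.
For the defender: with q = P(Hold), equating B's and C's payoffs gives 10q + 2 = −14q + 7 ⇒ q = 5/24.

5/24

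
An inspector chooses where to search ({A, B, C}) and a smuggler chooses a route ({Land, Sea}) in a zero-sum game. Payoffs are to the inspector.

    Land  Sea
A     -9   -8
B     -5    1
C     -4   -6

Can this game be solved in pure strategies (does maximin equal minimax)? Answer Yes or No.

Row minima: A → -9, B → -5, C → -6; maximin = -5.
Column maxima: Land → -4, Sea → 1; minimax = -4.
-5 ≠ -4, so no pure-strategy equilibrium exists.

No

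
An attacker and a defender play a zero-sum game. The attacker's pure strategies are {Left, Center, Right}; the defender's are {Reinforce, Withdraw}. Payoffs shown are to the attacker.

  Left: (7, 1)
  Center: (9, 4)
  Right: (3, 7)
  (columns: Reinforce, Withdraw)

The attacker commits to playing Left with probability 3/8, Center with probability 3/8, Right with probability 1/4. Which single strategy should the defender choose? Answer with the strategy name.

If the defender plays Reinforce, the attacker's expected payoff is (3/8)·7 + (3/8)·9 + (1/4)·3 = 27/4.
If the defender plays Withdraw, the attacker's expected payoff is (3/8)·1 + (3/8)·4 + (1/4)·7 = 29/8.
The defender minimizes the attacker's payoff; the smallest is 29/8, so the best response is Withdraw.

Withdraw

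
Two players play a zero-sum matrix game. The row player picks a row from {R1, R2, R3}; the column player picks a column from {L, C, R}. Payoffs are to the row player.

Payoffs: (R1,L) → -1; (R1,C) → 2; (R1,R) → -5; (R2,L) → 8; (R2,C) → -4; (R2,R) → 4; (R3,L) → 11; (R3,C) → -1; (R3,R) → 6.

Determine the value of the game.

Row minima: R1 → -5, R2 → -4, R3 → -1; maximin = -1.
Column maxima: L → 11, C → 2, R → 6; minimax = 2.
-1 ≠ 2, so there is no saddle point; optimal play is mixed.
R2 is strictly dominated by R3, so the row player never plays it.
L is strictly dominated by R (it gives the row player strictly more in every row), so the column player never plays it.
On the remaining 2×2 (R1, R3 vs C, R):
Let the row player play R1 with probability p. Expected payoff against C: 2p + (-1)(1−p) = 3p − 1; against R: (-5)p + 6(1−p) = −11p + 6.
Setting these equal: 3p − 1 = −11p + 6 ⇒ 14p = 7 ⇒ p = 1/2, and the value is (3)·(1/2) − 1 = 1/2.
For the column player: with q = P(C), equating R1's and R3's payoffs gives 7q − 5 = −7q + 6 ⇒ q = 11/14.

1/2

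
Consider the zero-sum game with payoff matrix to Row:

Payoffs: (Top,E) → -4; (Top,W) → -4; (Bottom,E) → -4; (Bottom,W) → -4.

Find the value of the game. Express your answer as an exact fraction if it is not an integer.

Row minima: Top → -4, Bottom → -4; maximin = -4.
Column maxima: E → -4, W → -4; minimax = -4.
Since maximin = minimax = -4, there is a saddle point and the value is -4.

-4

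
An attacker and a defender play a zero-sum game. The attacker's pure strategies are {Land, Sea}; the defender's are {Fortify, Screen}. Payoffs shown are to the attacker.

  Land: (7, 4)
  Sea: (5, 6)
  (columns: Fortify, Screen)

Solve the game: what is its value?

Row minima: Land → 4, Sea → 5; maximin = 5.
Column maxima: Fortify → 7, Screen → 6; minimax = 6.
5 ≠ 6, so there is no saddle point; optimal play is mixed.
Let the attacker play Land with probability p. Expected payoff against Fortify: 7p + 5(1−p) = 2p + 5; against Screen: 4p + 6(1−p) = −2p + 6.
Setting these equal: 2p + 5 = −2p + 6 ⇒ 4p = 1 ⇒ p = 1/4, and the value is (2)·(1/4) + 5 = 11/2.
For the defender: with q = P(Fortify), equating Land's and Sea's payoffs gives 3q + 4 = −q + 6 ⇒ q = 1/2.

11/2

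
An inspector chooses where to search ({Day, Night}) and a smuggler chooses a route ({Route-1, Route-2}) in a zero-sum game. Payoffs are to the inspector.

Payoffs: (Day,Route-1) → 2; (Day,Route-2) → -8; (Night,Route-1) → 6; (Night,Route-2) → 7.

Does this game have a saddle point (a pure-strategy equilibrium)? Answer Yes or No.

Yes

Row minima: Day → -8, Night → 6; maximin = 6.
Column maxima: Route-1 → 6, Route-2 → 7; minimax = 6.
maximin = minimax = 6, so a saddle point exists.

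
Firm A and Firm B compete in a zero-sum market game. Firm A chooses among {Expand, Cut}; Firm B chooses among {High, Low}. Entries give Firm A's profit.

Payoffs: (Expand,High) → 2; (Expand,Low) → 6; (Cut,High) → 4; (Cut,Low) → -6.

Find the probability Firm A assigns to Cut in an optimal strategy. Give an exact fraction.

Row minima: Expand → 2, Cut → -6; maximin = 2.
Column maxima: High → 4, Low → 6; minimax = 4.
2 ≠ 4, so there is no saddle point; optimal play is mixed.
Let Firm A play Expand with probability p. Expected payoff against High: 2p + 4(1−p) = −2p + 4; against Low: 6p + (-6)(1−p) = 12p − 6.
Setting these equal: −2p + 4 = 12p − 6 ⇒ −14p = -10 ⇒ p = 5/7, and the value is (-2)·(5/7) + 4 = 18/7.
For Firm B: with q = P(High), equating Expand's and Cut's payoffs gives −4q + 6 = 10q − 6 ⇒ q = 6/7.

2/7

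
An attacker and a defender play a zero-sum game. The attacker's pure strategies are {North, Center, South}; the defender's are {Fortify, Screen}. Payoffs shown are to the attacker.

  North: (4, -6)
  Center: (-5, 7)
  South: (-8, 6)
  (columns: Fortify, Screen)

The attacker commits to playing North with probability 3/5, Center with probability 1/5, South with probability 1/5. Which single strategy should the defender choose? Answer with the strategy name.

If the defender plays Fortify, the attacker's expected payoff is (3/5)·4 + (1/5)·(-5) + (1/5)·(-8) = -1/5.
If the defender plays Screen, the attacker's expected payoff is (3/5)·(-6) + (1/5)·7 + (1/5)·6 = -1.
The defender minimizes the attacker's payoff; the smallest is -1, so the best response is Screen.

Screen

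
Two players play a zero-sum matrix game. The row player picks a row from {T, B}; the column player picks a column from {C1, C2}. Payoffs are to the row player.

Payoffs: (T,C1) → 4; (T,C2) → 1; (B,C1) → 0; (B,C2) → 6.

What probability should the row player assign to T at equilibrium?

2/3

Row minima: T → 1, B → 0; maximin = 1.
Column maxima: C1 → 4, C2 → 6; minimax = 4.
1 ≠ 4, so there is no saddle point; optimal play is mixed.
Let the row player play T with probability p. Expected payoff against C1: 4p + 0(1−p) = 4p; against C2: 1p + 6(1−p) = −5p + 6.
Setting these equal: 4p = −5p + 6 ⇒ 9p = 6 ⇒ p = 2/3, and the value is (4)·(2/3) = 8/3.
For the column player: with q = P(C1), equating T's and B's payoffs gives 3q + 1 = −6q + 6 ⇒ q = 5/9.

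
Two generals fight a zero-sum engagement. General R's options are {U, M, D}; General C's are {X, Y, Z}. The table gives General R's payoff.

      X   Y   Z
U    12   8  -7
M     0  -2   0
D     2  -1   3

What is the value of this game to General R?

Row minima: U → -7, M → -2, D → -1; maximin = -1.
Column maxima: X → 12, Y → 8, Z → 3; minimax = 3.
-1 ≠ 3, so there is no saddle point; optimal play is mixed.
M is strictly dominated by D, so General R never plays it.
X is strictly dominated by Y (it gives General R strictly more in every row), so General C never plays it.
On the remaining 2×2 (U, D vs Y, Z):
Let General R play U with probability p. Expected payoff against Y: 8p + (-1)(1−p) = 9p − 1; against Z: (-7)p + 3(1−p) = −10p + 3.
Setting these equal: 9p − 1 = −10p + 3 ⇒ 19p = 4 ⇒ p = 4/19, and the value is (9)·(4/19) − 1 = 17/19.
For General C: with q = P(Y), equating U's and D's payoffs gives 15q − 7 = −4q + 3 ⇒ q = 10/19.

17/19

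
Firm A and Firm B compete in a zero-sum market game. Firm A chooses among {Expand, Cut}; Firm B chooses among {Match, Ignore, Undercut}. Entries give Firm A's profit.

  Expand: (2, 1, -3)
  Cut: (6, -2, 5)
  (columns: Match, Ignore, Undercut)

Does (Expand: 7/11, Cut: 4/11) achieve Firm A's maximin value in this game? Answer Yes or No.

Against Match this mix gives (7/11)·2 + (4/11)·6 = 38/11.
Against Ignore this mix gives (7/11)·1 + (4/11)·(-2) = -1/11.
Against Undercut this mix gives (7/11)·(-3) + (4/11)·5 = -1/11.
All of Firm B's active replies (Ignore, Undercut) yield -1/11, and no column does worse for Firm A. The mix makes Firm B indifferent and guarantees -1/11, so it is optimal.

Yes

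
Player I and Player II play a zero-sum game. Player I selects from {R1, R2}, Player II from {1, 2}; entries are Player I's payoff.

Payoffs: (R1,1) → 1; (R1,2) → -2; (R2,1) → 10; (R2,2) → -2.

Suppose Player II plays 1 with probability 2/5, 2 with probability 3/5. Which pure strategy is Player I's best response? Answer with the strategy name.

R2

Expected payoff of R1: (2/5)·1 + (3/5)·(-2) = -4/5.
Expected payoff of R2: (2/5)·10 + (3/5)·(-2) = 14/5.
The largest is 14/5, so Player I's best response is R2.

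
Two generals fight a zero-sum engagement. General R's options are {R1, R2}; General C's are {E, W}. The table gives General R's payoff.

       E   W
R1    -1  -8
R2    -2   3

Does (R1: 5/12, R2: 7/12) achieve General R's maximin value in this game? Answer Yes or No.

Against E this mix gives (5/12)·(-1) + (7/12)·(-2) = -19/12.
Against W this mix gives (5/12)·(-8) + (7/12)·3 = -19/12.
All of General C's active replies (E, W) yield -19/12, and no column does worse for General R. The mix makes General C indifferent and guarantees -19/12, so it is optimal.

Yes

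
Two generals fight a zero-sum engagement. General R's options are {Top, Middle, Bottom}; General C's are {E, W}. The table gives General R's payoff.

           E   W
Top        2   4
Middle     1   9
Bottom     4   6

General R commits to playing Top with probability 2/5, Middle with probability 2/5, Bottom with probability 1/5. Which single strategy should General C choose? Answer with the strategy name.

E

If General C plays E, General R's expected payoff is (2/5)·2 + (2/5)·1 + (1/5)·4 = 2.
If General C plays W, General R's expected payoff is (2/5)·4 + (2/5)·9 + (1/5)·6 = 32/5.
General C minimizes General R's payoff; the smallest is 2, so the best response is E.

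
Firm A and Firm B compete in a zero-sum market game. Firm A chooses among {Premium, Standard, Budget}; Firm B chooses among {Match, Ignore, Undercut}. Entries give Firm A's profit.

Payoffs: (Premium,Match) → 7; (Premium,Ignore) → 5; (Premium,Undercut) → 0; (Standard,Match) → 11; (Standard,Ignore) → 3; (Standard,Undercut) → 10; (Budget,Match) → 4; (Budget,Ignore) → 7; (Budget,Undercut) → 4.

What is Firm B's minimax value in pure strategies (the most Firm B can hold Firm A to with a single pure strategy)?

Column maxima: Match → 11, Ignore → 7, Undercut → 10.
The smallest of these is 7.

7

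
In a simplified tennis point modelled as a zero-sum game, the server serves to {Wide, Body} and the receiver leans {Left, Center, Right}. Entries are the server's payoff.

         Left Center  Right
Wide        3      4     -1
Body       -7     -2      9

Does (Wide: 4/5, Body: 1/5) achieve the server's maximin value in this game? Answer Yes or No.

Against Left this mix gives (4/5)·3 + (1/5)·(-7) = 1.
Against Center this mix gives (4/5)·4 + (1/5)·(-2) = 14/5.
Against Right this mix gives (4/5)·(-1) + (1/5)·9 = 1.
All of the receiver's active replies (Left, Right) yield 1, and no column does worse for the server. The mix makes the receiver indifferent and guarantees 1, so it is optimal.

Yes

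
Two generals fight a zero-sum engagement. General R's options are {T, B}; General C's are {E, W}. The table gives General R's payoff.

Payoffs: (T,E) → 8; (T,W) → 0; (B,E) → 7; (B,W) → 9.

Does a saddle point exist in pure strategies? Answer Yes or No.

Row minima: T → 0, B → 7; maximin = 7.
Column maxima: E → 8, W → 9; minimax = 8.
7 ≠ 8, so no pure-strategy equilibrium exists.

No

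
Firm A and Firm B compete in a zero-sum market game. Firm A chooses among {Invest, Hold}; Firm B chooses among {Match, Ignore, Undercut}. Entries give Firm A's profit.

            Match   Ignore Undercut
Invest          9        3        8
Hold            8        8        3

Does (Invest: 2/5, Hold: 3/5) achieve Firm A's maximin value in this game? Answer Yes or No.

Against Match this mix gives (2/5)·9 + (3/5)·8 = 42/5.
Against Ignore this mix gives (2/5)·3 + (3/5)·8 = 6.
Against Undercut this mix gives (2/5)·8 + (3/5)·3 = 5.
Firm B will play Undercut, holding Firm A to 5. Shifting weight toward the row that does better against Undercut would raise this floor (the equalizing mix achieves 11/2 against both Undercut and Ignore), so the proposed strategy is not optimal.

No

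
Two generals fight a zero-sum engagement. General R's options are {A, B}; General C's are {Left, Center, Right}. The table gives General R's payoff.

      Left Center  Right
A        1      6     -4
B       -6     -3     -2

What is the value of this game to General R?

Row minima: A → -4, B → -6; maximin = -4.
Column maxima: Left → 1, Center → 6, Right → -2; minimax = -2.
-4 ≠ -2, so there is no saddle point; optimal play is mixed.
Center is strictly dominated by Left (it gives General R strictly more in every row), so General C never plays it.
On the remaining 2×2 (A, B vs Left, Right):
Let General R play A with probability p. Expected payoff against Left: 1p + (-6)(1−p) = 7p − 6; against Right: (-4)p + (-2)(1−p) = −2p − 2.
Setting these equal: 7p − 6 = −2p − 2 ⇒ 9p = 4 ⇒ p = 4/9, and the value is (7)·(4/9) − 6 = -26/9.
For General C: with q = P(Left), equating A's and B's payoffs gives 5q − 4 = −4q − 2 ⇒ q = 2/9.

-26/9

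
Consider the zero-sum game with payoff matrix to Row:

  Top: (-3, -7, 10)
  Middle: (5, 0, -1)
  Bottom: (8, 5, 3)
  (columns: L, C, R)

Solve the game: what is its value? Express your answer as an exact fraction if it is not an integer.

Row minima: Top → -7, Middle → -1, Bottom → 3; maximin = 3.
Column maxima: L → 8, C → 5, R → 10; minimax = 5.
3 ≠ 5, so there is no saddle point; optimal play is mixed.
Middle is strictly dominated by Bottom, so Row never plays it.
L is strictly dominated by C (it gives Row strictly more in every row), so Column never plays it.
On the remaining 2×2 (Top, Bottom vs C, R):
Let Row play Top with probability p. Expected payoff against C: (-7)p + 5(1−p) = −12p + 5; against R: 10p + 3(1−p) = 7p + 3.
Setting these equal: −12p + 5 = 7p + 3 ⇒ −19p = -2 ⇒ p = 2/19, and the value is (-12)·(2/19) + 5 = 71/19.
For Column: with q = P(C), equating Top's and Bottom's payoffs gives −17q + 10 = 2q + 3 ⇒ q = 7/19.

71/19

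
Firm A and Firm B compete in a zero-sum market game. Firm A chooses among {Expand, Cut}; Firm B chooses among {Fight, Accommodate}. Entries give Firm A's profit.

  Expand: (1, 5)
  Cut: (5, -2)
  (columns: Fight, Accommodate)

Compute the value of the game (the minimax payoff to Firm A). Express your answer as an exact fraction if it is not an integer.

27/11

Row minima: Expand → 1, Cut → -2; maximin = 1.
Column maxima: Fight → 5, Accommodate → 5; minimax = 5.
1 ≠ 5, so there is no saddle point; optimal play is mixed.
Let Firm A play Expand with probability p. Expected payoff against Fight: 1p + 5(1−p) = −4p + 5; against Accommodate: 5p + (-2)(1−p) = 7p − 2.
Setting these equal: −4p + 5 = 7p − 2 ⇒ −11p = -7 ⇒ p = 7/11, and the value is (-4)·(7/11) + 5 = 27/11.
For Firm B: with q = P(Fight), equating Expand's and Cut's payoffs gives −4q + 5 = 7q − 2 ⇒ q = 7/11.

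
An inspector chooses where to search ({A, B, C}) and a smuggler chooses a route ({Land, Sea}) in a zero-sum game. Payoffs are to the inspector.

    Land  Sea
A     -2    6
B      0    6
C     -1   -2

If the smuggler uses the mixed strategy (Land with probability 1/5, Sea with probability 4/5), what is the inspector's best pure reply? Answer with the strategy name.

B

Expected payoff of A: (1/5)·(-2) + (4/5)·6 = 22/5.
Expected payoff of B: (1/5)·0 + (4/5)·6 = 24/5.
Expected payoff of C: (1/5)·(-1) + (4/5)·(-2) = -9/5.
The largest is 24/5, so the inspector's best response is B.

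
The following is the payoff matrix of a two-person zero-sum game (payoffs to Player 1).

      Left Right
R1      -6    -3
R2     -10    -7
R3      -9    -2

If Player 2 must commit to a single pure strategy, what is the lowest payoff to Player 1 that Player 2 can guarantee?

-6

Column maxima: Left → -6, Right → -2.
The smallest of these is -6.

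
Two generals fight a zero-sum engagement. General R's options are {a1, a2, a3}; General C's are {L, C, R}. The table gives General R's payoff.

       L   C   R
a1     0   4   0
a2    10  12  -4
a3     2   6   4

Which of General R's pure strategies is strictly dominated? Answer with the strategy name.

a3 gives a strictly higher payoff than a1 against every column: 2 > 0, 6 > 4, 4 > 0.
So a1 is strictly dominated and General R never plays it.

a1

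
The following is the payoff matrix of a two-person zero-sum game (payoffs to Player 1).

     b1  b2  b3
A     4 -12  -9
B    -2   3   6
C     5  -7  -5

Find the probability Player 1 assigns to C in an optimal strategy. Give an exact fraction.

5/17

Row minima: A → -12, B → -2, C → -7; maximin = -2.
Column maxima: b1 → 5, b2 → 3, b3 → 6; minimax = 3.
-2 ≠ 3, so there is no saddle point; optimal play is mixed.
A is strictly dominated by C, so Player 1 never plays it.
b3 is strictly dominated by b2 (it gives Player 1 strictly more in every row), so Player 2 never plays it.
On the remaining 2×2 (B, C vs b1, b2):
Let Player 1 play B with probability p. Expected payoff against b1: (-2)p + 5(1−p) = −7p + 5; against b2: 3p + (-7)(1−p) = 10p − 7.
Setting these equal: −7p + 5 = 10p − 7 ⇒ −17p = -12 ⇒ p = 12/17, and the value is (-7)·(12/17) + 5 = 1/17.
For Player 2: with q = P(b1), equating B's and C's payoffs gives −5q + 3 = 12q − 7 ⇒ q = 10/17.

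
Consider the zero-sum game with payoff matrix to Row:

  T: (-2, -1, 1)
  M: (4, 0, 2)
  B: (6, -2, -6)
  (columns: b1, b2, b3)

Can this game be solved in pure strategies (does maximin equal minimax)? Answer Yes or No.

Yes

Row minima: T → -2, M → 0, B → -6; maximin = 0.
Column maxima: b1 → 6, b2 → 0, b3 → 2; minimax = 0.
maximin = minimax = 0, so a saddle point exists.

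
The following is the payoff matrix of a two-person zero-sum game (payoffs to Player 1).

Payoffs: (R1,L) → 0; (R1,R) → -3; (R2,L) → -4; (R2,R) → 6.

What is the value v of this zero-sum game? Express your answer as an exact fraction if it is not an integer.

-12/13

Row minima: R1 → -3, R2 → -4; maximin = -3.
Column maxima: L → 0, R → 6; minimax = 0.
-3 ≠ 0, so there is no saddle point; optimal play is mixed.
Let Player 1 play R1 with probability p. Expected payoff against L: 0p + (-4)(1−p) = 4p − 4; against R: (-3)p + 6(1−p) = −9p + 6.
Setting these equal: 4p − 4 = −9p + 6 ⇒ 13p = 10 ⇒ p = 10/13, and the value is (4)·(10/13) − 4 = -12/13.
For Player 2: with q = P(L), equating R1's and R2's payoffs gives 3q − 3 = −10q + 6 ⇒ q = 9/13.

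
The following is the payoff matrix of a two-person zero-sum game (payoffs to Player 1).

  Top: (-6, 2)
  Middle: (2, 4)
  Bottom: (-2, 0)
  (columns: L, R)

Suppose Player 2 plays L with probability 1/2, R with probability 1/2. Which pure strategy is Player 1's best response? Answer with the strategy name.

Middle

Expected payoff of Top: (1/2)·(-6) + (1/2)·2 = -2.
Expected payoff of Middle: (1/2)·2 + (1/2)·4 = 3.
Expected payoff of Bottom: (1/2)·(-2) + (1/2)·0 = -1.
The largest is 3, so Player 1's best response is Middle.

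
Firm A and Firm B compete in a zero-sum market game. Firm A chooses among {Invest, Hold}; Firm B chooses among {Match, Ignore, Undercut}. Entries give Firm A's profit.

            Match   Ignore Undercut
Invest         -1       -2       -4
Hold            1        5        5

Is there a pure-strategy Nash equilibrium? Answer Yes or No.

Row minima: Invest → -4, Hold → 1; maximin = 1.
Column maxima: Match → 1, Ignore → 5, Undercut → 5; minimax = 1.
maximin = minimax = 1, so a saddle point exists.

Yes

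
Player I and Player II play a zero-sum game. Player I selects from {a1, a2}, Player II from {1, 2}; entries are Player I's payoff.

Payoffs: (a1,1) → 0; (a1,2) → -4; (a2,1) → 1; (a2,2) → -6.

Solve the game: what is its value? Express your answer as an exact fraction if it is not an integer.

Row minima: a1 → -4, a2 → -6; maximin = -4.
Column maxima: 1 → 1, 2 → -4; minimax = -4.
Since maximin = minimax = -4, there is a saddle point and the value is -4.

-4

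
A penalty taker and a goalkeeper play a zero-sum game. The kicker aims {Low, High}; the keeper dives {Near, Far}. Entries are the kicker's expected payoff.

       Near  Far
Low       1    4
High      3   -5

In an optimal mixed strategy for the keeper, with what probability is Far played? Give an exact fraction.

2/11

Row minima: Low → 1, High → -5; maximin = 1.
Column maxima: Near → 3, Far → 4; minimax = 3.
1 ≠ 3, so there is no saddle point; optimal play is mixed.
Let the kicker play Low with probability p. Expected payoff against Near: 1p + 3(1−p) = −2p + 3; against Far: 4p + (-5)(1−p) = 9p − 5.
Setting these equal: −2p + 3 = 9p − 5 ⇒ −11p = -8 ⇒ p = 8/11, and the value is (-2)·(8/11) + 3 = 17/11.
For the keeper: with q = P(Near), equating Low's and High's payoffs gives −3q + 4 = 8q − 5 ⇒ q = 9/11.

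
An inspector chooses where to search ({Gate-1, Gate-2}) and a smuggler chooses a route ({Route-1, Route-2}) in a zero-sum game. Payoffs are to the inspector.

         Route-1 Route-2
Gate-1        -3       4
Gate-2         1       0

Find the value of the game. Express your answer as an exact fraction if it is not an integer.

1/2

Row minima: Gate-1 → -3, Gate-2 → 0; maximin = 0.
Column maxima: Route-1 → 1, Route-2 → 4; minimax = 1.
0 ≠ 1, so there is no saddle point; optimal play is mixed.
Let the inspector play Gate-1 with probability p. Expected payoff against Route-1: (-3)p + 1(1−p) = −4p + 1; against Route-2: 4p + 0(1−p) = 4p.
Setting these equal: −4p + 1 = 4p ⇒ −8p = -1 ⇒ p = 1/8, and the value is (-4)·(1/8) + 1 = 1/2.
For the smuggler: with q = P(Route-1), equating Gate-1's and Gate-2's payoffs gives −7q + 4 = q ⇒ q = 1/2.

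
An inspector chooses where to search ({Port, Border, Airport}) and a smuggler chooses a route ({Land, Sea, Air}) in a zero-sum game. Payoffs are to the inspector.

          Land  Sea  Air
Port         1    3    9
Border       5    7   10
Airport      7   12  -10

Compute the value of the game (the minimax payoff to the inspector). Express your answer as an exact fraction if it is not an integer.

Row minima: Port → 1, Border → 5, Airport → -10; maximin = 5.
Column maxima: Land → 7, Sea → 12, Air → 10; minimax = 7.
5 ≠ 7, so there is no saddle point; optimal play is mixed.
Port is strictly dominated by Border, so the inspector never plays it.
Sea is strictly dominated by Land (it gives the inspector strictly more in every row), so the smuggler never plays it.
On the remaining 2×2 (Border, Airport vs Land, Air):
Let the inspector play Border with probability p. Expected payoff against Land: 5p + 7(1−p) = −2p + 7; against Air: 10p + (-10)(1−p) = 20p − 10.
Setting these equal: −2p + 7 = 20p − 10 ⇒ −22p = -17 ⇒ p = 17/22, and the value is (-2)·(17/22) + 7 = 60/11.
For the smuggler: with q = P(Land), equating Border's and Airport's payoffs gives −5q + 10 = 17q − 10 ⇒ q = 10/11.

60/11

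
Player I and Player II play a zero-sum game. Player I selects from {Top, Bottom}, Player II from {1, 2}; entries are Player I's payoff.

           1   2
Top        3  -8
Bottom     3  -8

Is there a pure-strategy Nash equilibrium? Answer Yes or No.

Yes

Row minima: Top → -8, Bottom → -8; maximin = -8.
Column maxima: 1 → 3, 2 → -8; minimax = -8.
maximin = minimax = -8, so a saddle point exists.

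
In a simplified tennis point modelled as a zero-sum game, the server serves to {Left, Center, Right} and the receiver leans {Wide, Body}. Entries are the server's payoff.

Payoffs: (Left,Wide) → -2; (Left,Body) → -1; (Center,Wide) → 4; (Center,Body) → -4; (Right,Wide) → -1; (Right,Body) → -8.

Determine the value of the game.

-4/3

Row minima: Left → -2, Center → -4, Right → -8; maximin = -2.
Column maxima: Wide → 4, Body → -1; minimax = -1.
-2 ≠ -1, so there is no saddle point; optimal play is mixed.
Right is strictly dominated by Center, so the server never plays it.
On the remaining 2×2 (Left, Center vs Wide, Body):
Let the server play Left with probability p. Expected payoff against Wide: (-2)p + 4(1−p) = −6p + 4; against Body: (-1)p + (-4)(1−p) = 3p − 4.
Setting these equal: −6p + 4 = 3p − 4 ⇒ −9p = -8 ⇒ p = 8/9, and the value is (-6)·(8/9) + 4 = -4/3.
For the receiver: with q = P(Wide), equating Left's and Center's payoffs gives −q − 1 = 8q − 4 ⇒ q = 1/3.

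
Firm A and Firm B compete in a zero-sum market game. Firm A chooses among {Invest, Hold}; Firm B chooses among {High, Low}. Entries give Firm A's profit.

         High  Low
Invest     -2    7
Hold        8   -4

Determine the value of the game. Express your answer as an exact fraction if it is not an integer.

16/7

Row minima: Invest → -2, Hold → -4; maximin = -2.
Column maxima: High → 8, Low → 7; minimax = 7.
-2 ≠ 7, so there is no saddle point; optimal play is mixed.
Let Firm A play Invest with probability p. Expected payoff against High: (-2)p + 8(1−p) = −10p + 8; against Low: 7p + (-4)(1−p) = 11p − 4.
Setting these equal: −10p + 8 = 11p − 4 ⇒ −21p = -12 ⇒ p = 4/7, and the value is (-10)·(4/7) + 8 = 16/7.
For Firm B: with q = P(High), equating Invest's and Hold's payoffs gives −9q + 7 = 12q − 4 ⇒ q = 11/21.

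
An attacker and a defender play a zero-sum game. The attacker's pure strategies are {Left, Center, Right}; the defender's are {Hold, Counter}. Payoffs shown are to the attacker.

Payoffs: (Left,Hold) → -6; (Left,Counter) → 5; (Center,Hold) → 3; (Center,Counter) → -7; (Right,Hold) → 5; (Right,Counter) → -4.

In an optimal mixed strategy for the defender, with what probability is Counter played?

Row minima: Left → -6, Center → -7, Right → -4; maximin = -4.
Column maxima: Hold → 5, Counter → 5; minimax = 5.
-4 ≠ 5, so there is no saddle point; optimal play is mixed.
Center is strictly dominated by Right, so the attacker never plays it.
On the remaining 2×2 (Left, Right vs Hold, Counter):
Let the attacker play Left with probability p. Expected payoff against Hold: (-6)p + 5(1−p) = −11p + 5; against Counter: 5p + (-4)(1−p) = 9p − 4.
Setting these equal: −11p + 5 = 9p − 4 ⇒ −20p = -9 ⇒ p = 9/20, and the value is (-11)·(9/20) + 5 = 1/20.
For the defender: with q = P(Hold), equating Left's and Right's payoffs gives −11q + 5 = 9q − 4 ⇒ q = 9/20.

11/20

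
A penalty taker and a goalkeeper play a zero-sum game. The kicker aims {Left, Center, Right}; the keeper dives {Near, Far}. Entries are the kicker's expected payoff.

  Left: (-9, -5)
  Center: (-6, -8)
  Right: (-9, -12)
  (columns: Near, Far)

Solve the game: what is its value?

Row minima: Left → -9, Center → -8, Right → -12; maximin = -8.
Column maxima: Near → -6, Far → -5; minimax = -6.
-8 ≠ -6, so there is no saddle point; optimal play is mixed.
Right is strictly dominated by Center, so the kicker never plays it.
On the remaining 2×2 (Left, Center vs Near, Far):
Let the kicker play Left with probability p. Expected payoff against Near: (-9)p + (-6)(1−p) = −3p − 6; against Far: (-5)p + (-8)(1−p) = 3p − 8.
Setting these equal: −3p − 6 = 3p − 8 ⇒ −6p = -2 ⇒ p = 1/3, and the value is (-3)·(1/3) − 6 = -7.
For the keeper: with q = P(Near), equating Left's and Center's payoffs gives −4q − 5 = 2q − 8 ⇒ q = 1/2.

-7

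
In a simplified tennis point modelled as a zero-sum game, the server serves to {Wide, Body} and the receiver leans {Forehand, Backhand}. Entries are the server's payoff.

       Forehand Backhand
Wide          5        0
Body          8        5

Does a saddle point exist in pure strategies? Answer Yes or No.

Yes

Row minima: Wide → 0, Body → 5; maximin = 5.
Column maxima: Forehand → 8, Backhand → 5; minimax = 5.
maximin = minimax = 5, so a saddle point exists.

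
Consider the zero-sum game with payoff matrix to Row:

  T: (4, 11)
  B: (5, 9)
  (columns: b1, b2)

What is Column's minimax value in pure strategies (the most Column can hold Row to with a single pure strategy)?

5

Column maxima: b1 → 5, b2 → 11.
The smallest of these is 5.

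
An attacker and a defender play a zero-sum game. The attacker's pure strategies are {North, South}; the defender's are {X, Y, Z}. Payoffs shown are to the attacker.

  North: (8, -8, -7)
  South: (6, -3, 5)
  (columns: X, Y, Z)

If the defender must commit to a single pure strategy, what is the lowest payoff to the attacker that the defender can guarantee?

Column maxima: X → 8, Y → -3, Z → 5.
The smallest of these is -3.

-3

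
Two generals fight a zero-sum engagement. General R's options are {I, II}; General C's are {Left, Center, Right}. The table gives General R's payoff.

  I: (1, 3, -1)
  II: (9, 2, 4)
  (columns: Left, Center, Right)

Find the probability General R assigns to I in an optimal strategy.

1/3

Row minima: I → -1, II → 2; maximin = 2.
Column maxima: Left → 9, Center → 3, Right → 4; minimax = 3.
2 ≠ 3, so there is no saddle point; optimal play is mixed.
Left is strictly dominated by Right (it gives General R strictly more in every row), so General C never plays it.
On the remaining 2×2 (I, II vs Center, Right):
Let General R play I with probability p. Expected payoff against Center: 3p + 2(1−p) = p + 2; against Right: (-1)p + 4(1−p) = −5p + 4.
Setting these equal: p + 2 = −5p + 4 ⇒ 6p = 2 ⇒ p = 1/3, and the value is (1)·(1/3) + 2 = 7/3.
For General C: with q = P(Center), equating I's and II's payoffs gives 4q − 1 = −2q + 4 ⇒ q = 5/6.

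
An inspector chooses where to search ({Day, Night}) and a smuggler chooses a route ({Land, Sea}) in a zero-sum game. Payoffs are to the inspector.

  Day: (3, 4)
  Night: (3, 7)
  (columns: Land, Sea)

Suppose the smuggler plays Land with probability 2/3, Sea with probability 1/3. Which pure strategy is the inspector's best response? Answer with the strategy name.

Night

Expected payoff of Day: (2/3)·3 + (1/3)·4 = 10/3.
Expected payoff of Night: (2/3)·3 + (1/3)·7 = 13/3.
The largest is 13/3, so the inspector's best response is Night.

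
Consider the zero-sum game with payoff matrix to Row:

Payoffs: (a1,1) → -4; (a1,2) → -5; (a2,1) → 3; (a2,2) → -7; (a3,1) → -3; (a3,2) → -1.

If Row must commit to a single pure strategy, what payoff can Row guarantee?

-3

Row minima: a1 → -5, a2 → -7, a3 → -3.
The best of these is -3.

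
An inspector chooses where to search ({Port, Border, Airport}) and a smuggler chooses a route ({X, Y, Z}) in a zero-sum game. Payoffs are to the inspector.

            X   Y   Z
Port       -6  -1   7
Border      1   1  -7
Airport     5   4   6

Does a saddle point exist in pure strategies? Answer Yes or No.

Yes

Row minima: Port → -6, Border → -7, Airport → 4; maximin = 4.
Column maxima: X → 5, Y → 4, Z → 7; minimax = 4.
maximin = minimax = 4, so a saddle point exists.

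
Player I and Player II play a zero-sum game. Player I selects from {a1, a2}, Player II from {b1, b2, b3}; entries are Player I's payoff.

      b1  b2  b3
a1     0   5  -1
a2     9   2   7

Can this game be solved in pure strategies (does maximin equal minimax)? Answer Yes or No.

Row minima: a1 → -1, a2 → 2; maximin = 2.
Column maxima: b1 → 9, b2 → 5, b3 → 7; minimax = 5.
2 ≠ 5, so no pure-strategy equilibrium exists.

No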